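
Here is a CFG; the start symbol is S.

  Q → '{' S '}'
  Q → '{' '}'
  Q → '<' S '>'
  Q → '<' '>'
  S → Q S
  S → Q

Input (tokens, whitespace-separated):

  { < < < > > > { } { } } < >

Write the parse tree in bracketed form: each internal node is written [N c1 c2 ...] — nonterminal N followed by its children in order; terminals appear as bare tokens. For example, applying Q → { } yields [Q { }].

S
Q S
{ S } S
{ Q S } S
{ < S > S } S
{ < Q > S } S
{ < < S > > S } S
{ < < Q > > S } S
{ < < < > > > S } S
{ < < < > > > Q S } S
{ < < < > > > { } S } S
{ < < < > > > { } Q } S
{ < < < > > > { } { } } S
{ < < < > > > { } { } } Q
{ < < < > > > { } { } } < >

[S [Q { [S [Q < [S [Q < [S [Q < >]] >]] >] [S [Q { }] [S [Q { }]]]] }] [S [Q < >]]]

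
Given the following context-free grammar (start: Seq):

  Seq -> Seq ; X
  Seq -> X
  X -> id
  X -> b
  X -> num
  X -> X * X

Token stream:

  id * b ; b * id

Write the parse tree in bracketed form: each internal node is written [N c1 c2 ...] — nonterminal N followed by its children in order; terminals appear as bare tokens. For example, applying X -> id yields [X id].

Seq
Seq ; X
X ; X
X * X ; X
id * X ; X
id * b ; X
id * b ; X * X
id * b ; b * X
id * b ; b * id

[Seq [Seq [X [X id] * [X b]]] ; [X [X b] * [X id]]]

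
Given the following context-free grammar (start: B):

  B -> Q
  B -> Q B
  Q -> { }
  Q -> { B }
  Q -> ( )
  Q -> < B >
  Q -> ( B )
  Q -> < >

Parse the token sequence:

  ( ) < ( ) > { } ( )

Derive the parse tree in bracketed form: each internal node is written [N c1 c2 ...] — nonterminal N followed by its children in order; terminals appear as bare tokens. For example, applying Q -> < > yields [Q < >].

B
Q B
( ) B
( ) Q B
( ) < B > B
( ) < Q > B
( ) < ( ) > B
( ) < ( ) > Q B
( ) < ( ) > { } B
( ) < ( ) > { } Q
( ) < ( ) > { } ( )

[B [Q ( )] [B [Q < [B [Q ( )]] >] [B [Q { }] [B [Q ( )]]]]]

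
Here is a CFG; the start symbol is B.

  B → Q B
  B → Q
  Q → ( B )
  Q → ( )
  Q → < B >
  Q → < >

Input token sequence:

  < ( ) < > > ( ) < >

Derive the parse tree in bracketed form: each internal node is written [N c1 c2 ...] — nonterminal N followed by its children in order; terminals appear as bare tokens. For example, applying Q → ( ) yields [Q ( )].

B
Q B
< B > B
< Q B > B
< ( ) B > B
< ( ) Q > B
< ( ) < > > B
< ( ) < > > Q B
< ( ) < > > ( ) B
< ( ) < > > ( ) Q
< ( ) < > > ( ) < >

[B [Q < [B [Q ( )] [B [Q < >]]] >] [B [Q ( )] [B [Q < >]]]]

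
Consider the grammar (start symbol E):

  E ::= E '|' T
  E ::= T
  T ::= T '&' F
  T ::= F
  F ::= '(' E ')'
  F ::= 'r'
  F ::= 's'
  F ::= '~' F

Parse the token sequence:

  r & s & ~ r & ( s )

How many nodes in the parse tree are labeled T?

5

[E [T [T [T [T [F r]] & [F s]] & [F ~ [F r]]] & [F ( [E [T [F s]]] )]]]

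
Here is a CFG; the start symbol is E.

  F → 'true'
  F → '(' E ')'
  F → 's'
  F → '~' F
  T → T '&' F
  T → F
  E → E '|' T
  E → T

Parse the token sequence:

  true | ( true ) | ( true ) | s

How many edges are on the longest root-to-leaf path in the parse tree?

8

[E [E [E [E [T [F true]]] | [T [F ( [E [T [F true]]] )]]] | [T [F ( [E [T [F true]]] )]]] | [T [F s]]]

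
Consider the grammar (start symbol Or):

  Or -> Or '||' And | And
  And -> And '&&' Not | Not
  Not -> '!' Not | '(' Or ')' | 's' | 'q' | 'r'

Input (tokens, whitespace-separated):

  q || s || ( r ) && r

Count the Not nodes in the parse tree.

5

[Or [Or [Or [And [Not q]]] || [And [Not s]]] || [And [And [Not ( [Or [And [Not r]]] )]] && [Not r]]]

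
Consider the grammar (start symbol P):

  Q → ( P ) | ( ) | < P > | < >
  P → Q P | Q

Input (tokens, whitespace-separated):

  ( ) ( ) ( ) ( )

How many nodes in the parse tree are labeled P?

[P [Q ( )] [P [Q ( )] [P [Q ( )] [P [Q ( )]]]]]

4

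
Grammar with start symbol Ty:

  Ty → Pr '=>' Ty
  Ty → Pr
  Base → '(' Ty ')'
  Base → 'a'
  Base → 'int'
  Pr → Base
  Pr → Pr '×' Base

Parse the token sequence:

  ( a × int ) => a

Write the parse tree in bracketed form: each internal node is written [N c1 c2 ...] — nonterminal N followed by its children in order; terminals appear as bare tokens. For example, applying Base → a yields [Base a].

[Ty [Pr [Base ( [Ty [Pr [Pr [Base a]] × [Base int]]] )]] => [Ty [Pr [Base a]]]]

Ty
Pr => Ty
Base => Ty
( Ty ) => Ty
( Pr ) => Ty
( Pr × Base ) => Ty
( Base × Base ) => Ty
( a × Base ) => Ty
( a × int ) => Ty
( a × int ) => Pr
( a × int ) => Base
( a × int ) => a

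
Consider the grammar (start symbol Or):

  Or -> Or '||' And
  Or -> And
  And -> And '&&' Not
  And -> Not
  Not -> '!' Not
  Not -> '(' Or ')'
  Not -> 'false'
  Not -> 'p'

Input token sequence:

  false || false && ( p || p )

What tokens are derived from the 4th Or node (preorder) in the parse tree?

[Or [Or [And [Not false]]] || [And [And [Not false]] && [Not ( [Or [Or [And [Not p]]] || [And [Not p]]] )]]]

p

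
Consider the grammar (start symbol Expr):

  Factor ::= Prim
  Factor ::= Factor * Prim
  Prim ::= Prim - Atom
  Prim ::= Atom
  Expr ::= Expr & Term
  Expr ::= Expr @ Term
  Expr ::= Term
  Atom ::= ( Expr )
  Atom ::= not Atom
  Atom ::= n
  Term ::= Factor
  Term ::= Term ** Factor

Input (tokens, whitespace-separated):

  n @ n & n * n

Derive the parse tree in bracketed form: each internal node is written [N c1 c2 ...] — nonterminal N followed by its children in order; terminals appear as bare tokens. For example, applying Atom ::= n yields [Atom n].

[Expr [Expr [Expr [Term [Factor [Prim [Atom n]]]]] @ [Term [Factor [Prim [Atom n]]]]] & [Term [Factor [Factor [Prim [Atom n]]] * [Prim [Atom n]]]]]

Expr
Expr & Term
Expr @ Term & Term
Term @ Term & Term
Factor @ Term & Term
Prim @ Term & Term
Atom @ Term & Term
n @ Term & Term
n @ Factor & Term
n @ Prim & Term
n @ Atom & Term
n @ n & Term
n @ n & Factor
n @ n & Factor * Prim
n @ n & Prim * Prim
n @ n & Atom * Prim
n @ n & n * Prim
n @ n & n * Atom
n @ n & n * n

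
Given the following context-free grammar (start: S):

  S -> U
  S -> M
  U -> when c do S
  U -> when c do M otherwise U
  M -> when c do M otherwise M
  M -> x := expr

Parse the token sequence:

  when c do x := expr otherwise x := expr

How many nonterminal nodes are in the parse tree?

[S [M when c do [M x := expr] otherwise [M x := expr]]]

4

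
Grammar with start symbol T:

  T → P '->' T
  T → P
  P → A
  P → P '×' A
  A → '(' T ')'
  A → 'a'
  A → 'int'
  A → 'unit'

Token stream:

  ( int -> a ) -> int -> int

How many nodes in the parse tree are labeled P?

[T [P [A ( [T [P [A int]] -> [T [P [A a]]]] )]] -> [T [P [A int]] -> [T [P [A int]]]]]

5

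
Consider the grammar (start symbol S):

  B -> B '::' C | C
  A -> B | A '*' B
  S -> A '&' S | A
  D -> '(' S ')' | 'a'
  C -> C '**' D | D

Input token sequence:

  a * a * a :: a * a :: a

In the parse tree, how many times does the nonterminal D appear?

[S [A [A [A [A [B [C [D a]]]] * [B [C [D a]]]] * [B [B [C [D a]]] :: [C [D a]]]] * [B [B [C [D a]]] :: [C [D a]]]]]

6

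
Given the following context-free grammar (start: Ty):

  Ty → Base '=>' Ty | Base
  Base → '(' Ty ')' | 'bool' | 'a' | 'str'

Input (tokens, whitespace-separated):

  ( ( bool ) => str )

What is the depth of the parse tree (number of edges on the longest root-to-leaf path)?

6

[Ty [Base ( [Ty [Base ( [Ty [Base bool]] )] => [Ty [Base str]]] )]]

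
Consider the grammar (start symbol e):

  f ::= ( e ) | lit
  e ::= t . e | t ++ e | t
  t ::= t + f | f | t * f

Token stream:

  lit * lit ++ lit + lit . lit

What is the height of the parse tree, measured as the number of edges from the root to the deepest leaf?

5

[e [t [t [f lit]] * [f lit]] ++ [e [t [t [f lit]] + [f lit]] . [e [t [f lit]]]]]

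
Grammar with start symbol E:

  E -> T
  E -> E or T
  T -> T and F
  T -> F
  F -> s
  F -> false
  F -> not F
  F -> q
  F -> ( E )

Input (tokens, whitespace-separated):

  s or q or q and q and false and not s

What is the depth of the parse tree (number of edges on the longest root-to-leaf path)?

6

[E [E [E [T [F s]]] or [T [F q]]] or [T [T [T [T [F q]] and [F q]] and [F false]] and [F not [F s]]]]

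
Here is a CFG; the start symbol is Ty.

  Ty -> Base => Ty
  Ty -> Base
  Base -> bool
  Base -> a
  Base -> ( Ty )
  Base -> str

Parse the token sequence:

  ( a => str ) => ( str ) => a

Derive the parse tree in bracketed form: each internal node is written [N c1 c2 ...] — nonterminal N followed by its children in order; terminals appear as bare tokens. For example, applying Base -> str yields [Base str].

Ty
Base => Ty
( Ty ) => Ty
( Base => Ty ) => Ty
( a => Ty ) => Ty
( a => Base ) => Ty
( a => str ) => Ty
( a => str ) => Base => Ty
( a => str ) => ( Ty ) => Ty
( a => str ) => ( Base ) => Ty
( a => str ) => ( str ) => Ty
( a => str ) => ( str ) => Base
( a => str ) => ( str ) => a

[Ty [Base ( [Ty [Base a] => [Ty [Base str]]] )] => [Ty [Base ( [Ty [Base str]] )] => [Ty [Base a]]]]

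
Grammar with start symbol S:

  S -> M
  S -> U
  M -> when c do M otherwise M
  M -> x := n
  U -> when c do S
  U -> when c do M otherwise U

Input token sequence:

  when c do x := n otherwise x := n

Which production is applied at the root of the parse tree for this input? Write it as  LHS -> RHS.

[S [M when c do [M x := n] otherwise [M x := n]]]

S -> M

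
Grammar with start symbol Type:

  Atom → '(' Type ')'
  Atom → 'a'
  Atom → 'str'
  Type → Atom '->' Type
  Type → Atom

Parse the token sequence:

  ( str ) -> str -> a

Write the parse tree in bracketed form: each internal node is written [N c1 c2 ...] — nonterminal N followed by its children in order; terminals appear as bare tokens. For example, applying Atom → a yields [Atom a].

[Type [Atom ( [Type [Atom str]] )] -> [Type [Atom str] -> [Type [Atom a]]]]

Type
Atom -> Type
( Type ) -> Type
( Atom ) -> Type
( str ) -> Type
( str ) -> Atom -> Type
( str ) -> str -> Type
( str ) -> str -> Atom
( str ) -> str -> a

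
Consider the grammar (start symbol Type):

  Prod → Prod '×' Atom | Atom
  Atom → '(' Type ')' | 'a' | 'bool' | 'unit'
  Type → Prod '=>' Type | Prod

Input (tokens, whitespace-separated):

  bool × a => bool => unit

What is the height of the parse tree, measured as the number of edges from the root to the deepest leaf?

[Type [Prod [Prod [Atom bool]] × [Atom a]] => [Type [Prod [Atom bool]] => [Type [Prod [Atom unit]]]]]

5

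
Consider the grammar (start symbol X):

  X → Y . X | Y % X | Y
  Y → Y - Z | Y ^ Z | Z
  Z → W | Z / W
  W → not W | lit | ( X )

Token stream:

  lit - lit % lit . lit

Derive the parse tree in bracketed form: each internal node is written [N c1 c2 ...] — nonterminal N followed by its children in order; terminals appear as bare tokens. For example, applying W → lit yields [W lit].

[X [Y [Y [Z [W lit]]] - [Z [W lit]]] % [X [Y [Z [W lit]]] . [X [Y [Z [W lit]]]]]]

X
Y % X
Y - Z % X
Z - Z % X
W - Z % X
lit - Z % X
lit - W % X
lit - lit % X
lit - lit % Y . X
lit - lit % Z . X
lit - lit % W . X
lit - lit % lit . X
lit - lit % lit . Y
lit - lit % lit . Z
lit - lit % lit . W
lit - lit % lit . lit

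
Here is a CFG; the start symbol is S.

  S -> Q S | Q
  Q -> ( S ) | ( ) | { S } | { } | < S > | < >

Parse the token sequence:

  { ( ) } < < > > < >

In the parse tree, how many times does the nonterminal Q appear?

[S [Q { [S [Q ( )]] }] [S [Q < [S [Q < >]] >] [S [Q < >]]]]

5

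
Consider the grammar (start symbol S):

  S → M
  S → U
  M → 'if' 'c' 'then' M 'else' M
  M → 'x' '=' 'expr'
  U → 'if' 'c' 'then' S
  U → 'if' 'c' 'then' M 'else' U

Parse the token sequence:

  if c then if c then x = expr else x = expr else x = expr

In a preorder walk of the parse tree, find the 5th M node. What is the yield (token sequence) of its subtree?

x = expr

[S [M if c then [M if c then [M x = expr] else [M x = expr]] else [M x = expr]]]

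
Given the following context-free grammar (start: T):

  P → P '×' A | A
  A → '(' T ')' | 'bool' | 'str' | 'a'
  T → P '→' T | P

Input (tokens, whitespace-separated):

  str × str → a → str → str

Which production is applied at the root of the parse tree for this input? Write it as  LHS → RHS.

T → P '→' T

[T [P [P [A str]] × [A str]] → [T [P [A a]] → [T [P [A str]] → [T [P [A str]]]]]]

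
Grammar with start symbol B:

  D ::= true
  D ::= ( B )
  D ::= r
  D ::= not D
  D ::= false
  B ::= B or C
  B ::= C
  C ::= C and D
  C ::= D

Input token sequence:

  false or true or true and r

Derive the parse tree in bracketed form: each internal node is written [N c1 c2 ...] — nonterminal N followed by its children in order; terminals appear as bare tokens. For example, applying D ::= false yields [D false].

B
B or C
B or C or C
C or C or C
D or C or C
false or C or C
false or D or C
false or true or C
false or true or C and D
false or true or D and D
false or true or true and D
false or true or true and r

[B [B [B [C [D false]]] or [C [D true]]] or [C [C [D true]] and [D r]]]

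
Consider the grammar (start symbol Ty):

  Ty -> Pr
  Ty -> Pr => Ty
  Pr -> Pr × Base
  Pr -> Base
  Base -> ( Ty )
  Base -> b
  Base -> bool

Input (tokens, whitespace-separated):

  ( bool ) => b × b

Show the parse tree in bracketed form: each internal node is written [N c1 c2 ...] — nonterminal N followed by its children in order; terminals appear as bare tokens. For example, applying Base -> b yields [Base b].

Ty
Pr => Ty
Base => Ty
( Ty ) => Ty
( Pr ) => Ty
( Base ) => Ty
( bool ) => Ty
( bool ) => Pr
( bool ) => Pr × Base
( bool ) => Base × Base
( bool ) => b × Base
( bool ) => b × b

[Ty [Pr [Base ( [Ty [Pr [Base bool]]] )]] => [Ty [Pr [Pr [Base b]] × [Base b]]]]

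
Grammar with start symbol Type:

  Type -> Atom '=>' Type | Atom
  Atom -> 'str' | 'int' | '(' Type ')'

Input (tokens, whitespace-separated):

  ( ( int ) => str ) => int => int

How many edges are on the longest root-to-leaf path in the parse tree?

6

[Type [Atom ( [Type [Atom ( [Type [Atom int]] )] => [Type [Atom str]]] )] => [Type [Atom int] => [Type [Atom int]]]]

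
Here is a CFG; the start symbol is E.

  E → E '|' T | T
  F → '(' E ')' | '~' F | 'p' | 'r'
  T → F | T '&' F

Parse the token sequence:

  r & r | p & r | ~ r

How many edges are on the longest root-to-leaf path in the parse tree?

6

[E [E [E [T [T [F r]] & [F r]]] | [T [T [F p]] & [F r]]] | [T [F ~ [F r]]]]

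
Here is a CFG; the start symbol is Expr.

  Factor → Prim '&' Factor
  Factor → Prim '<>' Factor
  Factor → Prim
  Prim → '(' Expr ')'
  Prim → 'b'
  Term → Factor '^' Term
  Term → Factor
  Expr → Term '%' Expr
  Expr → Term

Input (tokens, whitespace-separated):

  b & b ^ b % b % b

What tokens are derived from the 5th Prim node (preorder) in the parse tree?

[Expr [Term [Factor [Prim b] & [Factor [Prim b]]] ^ [Term [Factor [Prim b]]]] % [Expr [Term [Factor [Prim b]]] % [Expr [Term [Factor [Prim b]]]]]]

b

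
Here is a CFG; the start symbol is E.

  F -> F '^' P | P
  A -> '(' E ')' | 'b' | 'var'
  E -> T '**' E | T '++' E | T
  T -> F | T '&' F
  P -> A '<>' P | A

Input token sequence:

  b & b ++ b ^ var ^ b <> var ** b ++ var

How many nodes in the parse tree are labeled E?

4

[E [T [T [F [P [A b]]]] & [F [P [A b]]]] ++ [E [T [F [F [F [P [A b]]] ^ [P [A var]]] ^ [P [A b] <> [P [A var]]]]] ** [E [T [F [P [A b]]]] ++ [E [T [F [P [A var]]]]]]]]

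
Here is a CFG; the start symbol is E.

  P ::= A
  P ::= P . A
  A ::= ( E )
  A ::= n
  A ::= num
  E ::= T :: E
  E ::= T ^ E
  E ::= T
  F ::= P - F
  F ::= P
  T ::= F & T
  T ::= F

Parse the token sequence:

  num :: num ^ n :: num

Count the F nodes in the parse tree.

[E [T [F [P [A num]]]] :: [E [T [F [P [A num]]]] ^ [E [T [F [P [A n]]]] :: [E [T [F [P [A num]]]]]]]]

4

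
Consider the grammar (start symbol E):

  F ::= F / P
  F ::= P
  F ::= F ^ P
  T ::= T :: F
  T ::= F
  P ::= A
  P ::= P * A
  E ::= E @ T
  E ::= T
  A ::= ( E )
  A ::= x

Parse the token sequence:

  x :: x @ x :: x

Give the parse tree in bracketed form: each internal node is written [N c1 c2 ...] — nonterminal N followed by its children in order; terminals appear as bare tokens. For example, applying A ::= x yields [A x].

[E [E [T [T [F [P [A x]]]] :: [F [P [A x]]]]] @ [T [T [F [P [A x]]]] :: [F [P [A x]]]]]

E
E @ T
T @ T
T :: F @ T
F :: F @ T
P :: F @ T
A :: F @ T
x :: F @ T
x :: P @ T
x :: A @ T
x :: x @ T
x :: x @ T :: F
x :: x @ F :: F
x :: x @ P :: F
x :: x @ A :: F
x :: x @ x :: F
x :: x @ x :: P
x :: x @ x :: A
x :: x @ x :: x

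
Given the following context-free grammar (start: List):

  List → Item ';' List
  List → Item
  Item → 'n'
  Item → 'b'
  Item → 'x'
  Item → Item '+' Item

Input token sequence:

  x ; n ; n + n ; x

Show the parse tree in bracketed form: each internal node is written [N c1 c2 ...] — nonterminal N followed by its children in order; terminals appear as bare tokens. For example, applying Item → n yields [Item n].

[List [Item x] ; [List [Item n] ; [List [Item [Item n] + [Item n]] ; [List [Item x]]]]]

List
Item ; List
x ; List
x ; Item ; List
x ; n ; List
x ; n ; Item ; List
x ; n ; Item + Item ; List
x ; n ; n + Item ; List
x ; n ; n + n ; List
x ; n ; n + n ; Item
x ; n ; n + n ; x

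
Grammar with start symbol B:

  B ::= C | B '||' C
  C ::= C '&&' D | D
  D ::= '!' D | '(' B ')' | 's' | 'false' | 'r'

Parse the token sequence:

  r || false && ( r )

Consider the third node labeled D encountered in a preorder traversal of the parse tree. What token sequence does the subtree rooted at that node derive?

[B [B [C [D r]]] || [C [C [D false]] && [D ( [B [C [D r]]] )]]]

( r )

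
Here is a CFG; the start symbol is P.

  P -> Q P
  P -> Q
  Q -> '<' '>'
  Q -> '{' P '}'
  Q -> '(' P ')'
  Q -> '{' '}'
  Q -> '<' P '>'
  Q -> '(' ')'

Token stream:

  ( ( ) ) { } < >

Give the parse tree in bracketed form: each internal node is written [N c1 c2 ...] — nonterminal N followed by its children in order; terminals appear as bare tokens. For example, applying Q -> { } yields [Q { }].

P
Q P
( P ) P
( Q ) P
( ( ) ) P
( ( ) ) Q P
( ( ) ) { } P
( ( ) ) { } Q
( ( ) ) { } < >

[P [Q ( [P [Q ( )]] )] [P [Q { }] [P [Q < >]]]]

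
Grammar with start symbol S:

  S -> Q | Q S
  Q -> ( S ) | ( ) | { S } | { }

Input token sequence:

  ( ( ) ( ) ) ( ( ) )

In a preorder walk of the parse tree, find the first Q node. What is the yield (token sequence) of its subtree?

[S [Q ( [S [Q ( )] [S [Q ( )]]] )] [S [Q ( [S [Q ( )]] )]]]

( ( ) ( ) )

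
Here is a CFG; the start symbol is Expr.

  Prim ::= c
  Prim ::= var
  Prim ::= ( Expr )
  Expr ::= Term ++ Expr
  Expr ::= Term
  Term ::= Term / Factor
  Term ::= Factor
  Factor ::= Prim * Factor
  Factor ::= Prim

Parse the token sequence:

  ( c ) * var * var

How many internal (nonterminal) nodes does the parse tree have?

12

[Expr [Term [Factor [Prim ( [Expr [Term [Factor [Prim c]]]] )] * [Factor [Prim var] * [Factor [Prim var]]]]]]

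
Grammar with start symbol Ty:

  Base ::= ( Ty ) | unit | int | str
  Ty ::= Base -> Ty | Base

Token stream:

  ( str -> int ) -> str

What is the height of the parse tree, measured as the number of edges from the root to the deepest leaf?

[Ty [Base ( [Ty [Base str] -> [Ty [Base int]]] )] -> [Ty [Base str]]]

5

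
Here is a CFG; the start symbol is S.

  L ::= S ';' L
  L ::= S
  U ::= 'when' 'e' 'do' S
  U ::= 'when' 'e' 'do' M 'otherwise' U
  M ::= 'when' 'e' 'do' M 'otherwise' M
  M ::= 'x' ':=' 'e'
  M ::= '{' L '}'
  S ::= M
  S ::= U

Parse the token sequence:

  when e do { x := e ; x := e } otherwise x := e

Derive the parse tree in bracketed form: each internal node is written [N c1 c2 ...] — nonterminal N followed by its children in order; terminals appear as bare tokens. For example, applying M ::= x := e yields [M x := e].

[S [M when e do [M { [L [S [M x := e]] ; [L [S [M x := e]]]] }] otherwise [M x := e]]]

S
M
when e do M otherwise M
when e do { L } otherwise M
when e do { S ; L } otherwise M
when e do { M ; L } otherwise M
when e do { x := e ; L } otherwise M
when e do { x := e ; S } otherwise M
when e do { x := e ; M } otherwise M
when e do { x := e ; x := e } otherwise M
when e do { x := e ; x := e } otherwise x := e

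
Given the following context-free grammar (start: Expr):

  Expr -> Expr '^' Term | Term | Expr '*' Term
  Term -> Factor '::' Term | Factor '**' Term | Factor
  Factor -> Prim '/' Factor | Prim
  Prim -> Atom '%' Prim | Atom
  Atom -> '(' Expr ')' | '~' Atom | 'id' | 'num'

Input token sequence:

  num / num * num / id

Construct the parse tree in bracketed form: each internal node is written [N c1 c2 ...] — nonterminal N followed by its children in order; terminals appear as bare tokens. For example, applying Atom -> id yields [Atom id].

Expr
Expr * Term
Term * Term
Factor * Term
Prim / Factor * Term
Atom / Factor * Term
num / Factor * Term
num / Prim * Term
num / Atom * Term
num / num * Term
num / num * Factor
num / num * Prim / Factor
num / num * Atom / Factor
num / num * num / Factor
num / num * num / Prim
num / num * num / Atom
num / num * num / id

[Expr [Expr [Term [Factor [Prim [Atom num]] / [Factor [Prim [Atom num]]]]]] * [Term [Factor [Prim [Atom num]] / [Factor [Prim [Atom id]]]]]]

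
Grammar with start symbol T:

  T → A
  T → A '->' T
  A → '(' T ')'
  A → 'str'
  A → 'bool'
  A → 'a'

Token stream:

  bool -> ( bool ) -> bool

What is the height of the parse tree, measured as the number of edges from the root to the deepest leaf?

5

[T [A bool] -> [T [A ( [T [A bool]] )] -> [T [A bool]]]]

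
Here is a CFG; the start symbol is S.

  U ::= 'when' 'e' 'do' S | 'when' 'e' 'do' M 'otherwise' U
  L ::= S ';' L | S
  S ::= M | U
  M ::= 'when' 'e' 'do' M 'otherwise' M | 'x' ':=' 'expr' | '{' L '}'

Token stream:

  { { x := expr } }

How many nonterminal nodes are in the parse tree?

[S [M { [L [S [M { [L [S [M x := expr]]] }]]] }]]

8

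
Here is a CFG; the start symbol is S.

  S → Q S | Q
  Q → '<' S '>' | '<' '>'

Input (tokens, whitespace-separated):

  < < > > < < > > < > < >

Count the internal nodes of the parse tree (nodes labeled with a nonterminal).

12

[S [Q < [S [Q < >]] >] [S [Q < [S [Q < >]] >] [S [Q < >] [S [Q < >]]]]]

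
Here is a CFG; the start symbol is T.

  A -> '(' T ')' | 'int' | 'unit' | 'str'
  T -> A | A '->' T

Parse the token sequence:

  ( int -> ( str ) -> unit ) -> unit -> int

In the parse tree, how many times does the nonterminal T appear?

7

[T [A ( [T [A int] -> [T [A ( [T [A str]] )] -> [T [A unit]]]] )] -> [T [A unit] -> [T [A int]]]]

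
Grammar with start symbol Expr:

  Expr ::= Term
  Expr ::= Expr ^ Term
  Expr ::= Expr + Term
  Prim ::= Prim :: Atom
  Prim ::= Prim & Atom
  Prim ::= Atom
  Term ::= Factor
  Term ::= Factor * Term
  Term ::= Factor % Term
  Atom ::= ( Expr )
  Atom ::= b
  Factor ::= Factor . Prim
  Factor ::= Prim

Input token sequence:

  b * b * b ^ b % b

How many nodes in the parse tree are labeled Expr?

2

[Expr [Expr [Term [Factor [Prim [Atom b]]] * [Term [Factor [Prim [Atom b]]] * [Term [Factor [Prim [Atom b]]]]]]] ^ [Term [Factor [Prim [Atom b]]] % [Term [Factor [Prim [Atom b]]]]]]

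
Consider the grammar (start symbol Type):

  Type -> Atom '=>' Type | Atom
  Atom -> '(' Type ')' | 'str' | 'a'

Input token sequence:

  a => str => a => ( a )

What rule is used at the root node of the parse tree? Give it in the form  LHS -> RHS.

[Type [Atom a] => [Type [Atom str] => [Type [Atom a] => [Type [Atom ( [Type [Atom a]] )]]]]]

Type -> Atom '=>' Type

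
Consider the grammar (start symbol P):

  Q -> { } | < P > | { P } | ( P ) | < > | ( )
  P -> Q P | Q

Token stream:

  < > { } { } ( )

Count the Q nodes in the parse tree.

[P [Q < >] [P [Q { }] [P [Q { }] [P [Q ( )]]]]]

4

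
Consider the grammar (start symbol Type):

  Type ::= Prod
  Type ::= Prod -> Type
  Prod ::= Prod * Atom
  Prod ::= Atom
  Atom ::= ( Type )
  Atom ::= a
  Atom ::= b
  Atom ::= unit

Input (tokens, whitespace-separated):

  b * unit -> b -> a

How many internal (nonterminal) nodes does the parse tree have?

[Type [Prod [Prod [Atom b]] * [Atom unit]] -> [Type [Prod [Atom b]] -> [Type [Prod [Atom a]]]]]

11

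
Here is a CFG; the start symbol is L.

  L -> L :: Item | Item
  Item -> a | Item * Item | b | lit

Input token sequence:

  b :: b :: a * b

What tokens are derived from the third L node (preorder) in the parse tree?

[L [L [L [Item b]] :: [Item b]] :: [Item [Item a] * [Item b]]]

b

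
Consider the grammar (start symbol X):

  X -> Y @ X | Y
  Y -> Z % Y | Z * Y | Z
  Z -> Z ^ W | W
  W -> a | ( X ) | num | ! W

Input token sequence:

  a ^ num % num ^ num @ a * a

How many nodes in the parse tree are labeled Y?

[X [Y [Z [Z [W a]] ^ [W num]] % [Y [Z [Z [W num]] ^ [W num]]]] @ [X [Y [Z [W a]] * [Y [Z [W a]]]]]]

4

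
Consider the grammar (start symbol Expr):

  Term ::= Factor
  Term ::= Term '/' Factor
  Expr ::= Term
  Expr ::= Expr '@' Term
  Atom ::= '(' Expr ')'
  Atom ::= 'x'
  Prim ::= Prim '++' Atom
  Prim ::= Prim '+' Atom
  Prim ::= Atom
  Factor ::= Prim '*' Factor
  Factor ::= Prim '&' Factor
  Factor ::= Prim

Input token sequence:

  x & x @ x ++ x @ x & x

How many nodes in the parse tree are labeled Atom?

[Expr [Expr [Expr [Term [Factor [Prim [Atom x]] & [Factor [Prim [Atom x]]]]]] @ [Term [Factor [Prim [Prim [Atom x]] ++ [Atom x]]]]] @ [Term [Factor [Prim [Atom x]] & [Factor [Prim [Atom x]]]]]]

6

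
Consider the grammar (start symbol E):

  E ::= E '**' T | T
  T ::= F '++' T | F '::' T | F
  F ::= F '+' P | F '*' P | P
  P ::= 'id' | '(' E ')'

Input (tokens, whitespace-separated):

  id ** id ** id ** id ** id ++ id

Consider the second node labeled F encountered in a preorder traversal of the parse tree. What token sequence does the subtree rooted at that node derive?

id

[E [E [E [E [E [T [F [P id]]]] ** [T [F [P id]]]] ** [T [F [P id]]]] ** [T [F [P id]]]] ** [T [F [P id]] ++ [T [F [P id]]]]]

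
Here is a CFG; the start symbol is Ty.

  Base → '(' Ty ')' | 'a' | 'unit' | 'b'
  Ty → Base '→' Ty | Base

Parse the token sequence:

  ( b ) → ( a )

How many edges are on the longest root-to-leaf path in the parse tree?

5

[Ty [Base ( [Ty [Base b]] )] → [Ty [Base ( [Ty [Base a]] )]]]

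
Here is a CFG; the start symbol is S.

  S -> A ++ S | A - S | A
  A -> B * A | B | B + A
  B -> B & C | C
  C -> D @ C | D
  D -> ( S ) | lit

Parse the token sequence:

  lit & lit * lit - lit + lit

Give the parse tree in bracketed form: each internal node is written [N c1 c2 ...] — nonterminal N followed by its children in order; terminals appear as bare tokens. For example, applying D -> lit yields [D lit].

[S [A [B [B [C [D lit]]] & [C [D lit]]] * [A [B [C [D lit]]]]] - [S [A [B [C [D lit]]] + [A [B [C [D lit]]]]]]]

S
A - S
B * A - S
B & C * A - S
C & C * A - S
D & C * A - S
lit & C * A - S
lit & D * A - S
lit & lit * A - S
lit & lit * B - S
lit & lit * C - S
lit & lit * D - S
lit & lit * lit - S
lit & lit * lit - A
lit & lit * lit - B + A
lit & lit * lit - C + A
lit & lit * lit - D + A
lit & lit * lit - lit + A
lit & lit * lit - lit + B
lit & lit * lit - lit + C
lit & lit * lit - lit + D
lit & lit * lit - lit + lit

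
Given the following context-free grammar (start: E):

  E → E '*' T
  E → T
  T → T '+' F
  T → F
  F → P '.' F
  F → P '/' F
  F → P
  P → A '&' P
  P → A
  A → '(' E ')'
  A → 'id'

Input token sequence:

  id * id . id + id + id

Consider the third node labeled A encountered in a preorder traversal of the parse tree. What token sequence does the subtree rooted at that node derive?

id

[E [E [T [F [P [A id]]]]] * [T [T [T [F [P [A id]] . [F [P [A id]]]]] + [F [P [A id]]]] + [F [P [A id]]]]]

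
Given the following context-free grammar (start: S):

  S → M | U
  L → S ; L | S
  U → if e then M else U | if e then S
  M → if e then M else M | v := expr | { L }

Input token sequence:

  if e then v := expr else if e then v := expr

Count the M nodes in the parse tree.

[S [U if e then [M v := expr] else [U if e then [S [M v := expr]]]]]

2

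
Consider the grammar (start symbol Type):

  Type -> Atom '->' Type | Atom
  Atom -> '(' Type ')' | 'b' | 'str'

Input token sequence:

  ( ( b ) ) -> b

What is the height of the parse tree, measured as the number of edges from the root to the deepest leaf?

6

[Type [Atom ( [Type [Atom ( [Type [Atom b]] )]] )] -> [Type [Atom b]]]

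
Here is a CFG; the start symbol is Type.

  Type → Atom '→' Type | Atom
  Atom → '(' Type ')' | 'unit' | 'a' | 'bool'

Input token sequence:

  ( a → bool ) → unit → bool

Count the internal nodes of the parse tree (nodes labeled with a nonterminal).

[Type [Atom ( [Type [Atom a] → [Type [Atom bool]]] )] → [Type [Atom unit] → [Type [Atom bool]]]]

10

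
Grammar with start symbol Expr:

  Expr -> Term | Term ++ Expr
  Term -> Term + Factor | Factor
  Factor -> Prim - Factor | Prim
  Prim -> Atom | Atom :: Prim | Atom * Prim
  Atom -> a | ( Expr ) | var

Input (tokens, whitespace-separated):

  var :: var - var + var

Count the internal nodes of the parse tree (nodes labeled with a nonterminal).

14

[Expr [Term [Term [Factor [Prim [Atom var] :: [Prim [Atom var]]] - [Factor [Prim [Atom var]]]]] + [Factor [Prim [Atom var]]]]]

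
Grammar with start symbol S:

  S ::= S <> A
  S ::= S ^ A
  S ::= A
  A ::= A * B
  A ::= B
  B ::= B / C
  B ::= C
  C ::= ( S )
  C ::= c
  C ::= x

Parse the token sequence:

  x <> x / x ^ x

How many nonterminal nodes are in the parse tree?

14

[S [S [S [A [B [C x]]]] <> [A [B [B [C x]] / [C x]]]] ^ [A [B [C x]]]]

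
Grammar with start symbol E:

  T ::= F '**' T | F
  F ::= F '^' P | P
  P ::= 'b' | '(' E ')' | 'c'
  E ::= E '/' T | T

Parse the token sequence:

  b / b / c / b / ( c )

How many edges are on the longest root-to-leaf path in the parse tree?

[E [E [E [E [E [T [F [P b]]]] / [T [F [P b]]]] / [T [F [P c]]]] / [T [F [P b]]]] / [T [F [P ( [E [T [F [P c]]]] )]]]]

8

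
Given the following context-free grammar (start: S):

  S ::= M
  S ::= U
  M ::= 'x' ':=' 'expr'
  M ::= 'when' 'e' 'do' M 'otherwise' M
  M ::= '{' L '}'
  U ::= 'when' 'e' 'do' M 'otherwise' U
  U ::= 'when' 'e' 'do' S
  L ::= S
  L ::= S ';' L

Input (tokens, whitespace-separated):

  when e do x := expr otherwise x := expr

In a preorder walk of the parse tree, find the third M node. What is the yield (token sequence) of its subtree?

[S [M when e do [M x := expr] otherwise [M x := expr]]]

x := expr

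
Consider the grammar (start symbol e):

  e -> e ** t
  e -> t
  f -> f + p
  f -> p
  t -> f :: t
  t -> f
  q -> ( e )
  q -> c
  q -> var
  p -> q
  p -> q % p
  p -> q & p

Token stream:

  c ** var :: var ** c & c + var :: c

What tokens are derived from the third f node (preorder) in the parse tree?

var

[e [e [e [t [f [p [q c]]]]] ** [t [f [p [q var]]] :: [t [f [p [q var]]]]]] ** [t [f [f [p [q c] & [p [q c]]]] + [p [q var]]] :: [t [f [p [q c]]]]]]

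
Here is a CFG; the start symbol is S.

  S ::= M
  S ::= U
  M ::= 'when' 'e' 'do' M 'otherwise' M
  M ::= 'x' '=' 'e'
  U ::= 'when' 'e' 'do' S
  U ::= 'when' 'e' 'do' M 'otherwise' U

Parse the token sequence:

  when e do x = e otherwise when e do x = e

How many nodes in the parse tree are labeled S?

[S [U when e do [M x = e] otherwise [U when e do [S [M x = e]]]]]

2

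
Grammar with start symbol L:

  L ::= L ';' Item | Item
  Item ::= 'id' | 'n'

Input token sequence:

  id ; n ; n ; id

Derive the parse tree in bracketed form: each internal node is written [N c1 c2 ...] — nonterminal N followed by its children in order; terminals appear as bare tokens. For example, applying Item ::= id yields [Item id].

L
L ; Item
L ; Item ; Item
L ; Item ; Item ; Item
Item ; Item ; Item ; Item
id ; Item ; Item ; Item
id ; n ; Item ; Item
id ; n ; n ; Item
id ; n ; n ; id

[L [L [L [L [Item id]] ; [Item n]] ; [Item n]] ; [Item id]]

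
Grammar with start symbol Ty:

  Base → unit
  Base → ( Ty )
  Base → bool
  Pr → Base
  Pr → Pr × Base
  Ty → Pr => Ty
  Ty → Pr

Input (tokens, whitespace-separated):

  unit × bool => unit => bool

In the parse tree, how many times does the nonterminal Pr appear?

4

[Ty [Pr [Pr [Base unit]] × [Base bool]] => [Ty [Pr [Base unit]] => [Ty [Pr [Base bool]]]]]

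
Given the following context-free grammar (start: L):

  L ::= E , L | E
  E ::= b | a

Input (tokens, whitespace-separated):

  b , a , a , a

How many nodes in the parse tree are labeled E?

[L [E b] , [L [E a] , [L [E a] , [L [E a]]]]]

4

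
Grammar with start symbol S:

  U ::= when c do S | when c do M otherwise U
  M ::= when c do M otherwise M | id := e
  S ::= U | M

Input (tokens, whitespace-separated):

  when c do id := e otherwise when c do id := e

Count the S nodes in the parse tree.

2

[S [U when c do [M id := e] otherwise [U when c do [S [M id := e]]]]]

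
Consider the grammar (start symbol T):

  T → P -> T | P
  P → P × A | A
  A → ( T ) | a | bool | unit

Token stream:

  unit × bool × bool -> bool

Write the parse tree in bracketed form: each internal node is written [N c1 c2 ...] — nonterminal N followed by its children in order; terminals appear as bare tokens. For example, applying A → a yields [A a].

[T [P [P [P [A unit]] × [A bool]] × [A bool]] -> [T [P [A bool]]]]

T
P -> T
P × A -> T
P × A × A -> T
A × A × A -> T
unit × A × A -> T
unit × bool × A -> T
unit × bool × bool -> T
unit × bool × bool -> P
unit × bool × bool -> A
unit × bool × bool -> bool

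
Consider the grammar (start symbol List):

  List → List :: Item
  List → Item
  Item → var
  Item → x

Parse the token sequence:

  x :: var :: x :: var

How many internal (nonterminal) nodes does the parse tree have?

8

[List [List [List [List [Item x]] :: [Item var]] :: [Item x]] :: [Item var]]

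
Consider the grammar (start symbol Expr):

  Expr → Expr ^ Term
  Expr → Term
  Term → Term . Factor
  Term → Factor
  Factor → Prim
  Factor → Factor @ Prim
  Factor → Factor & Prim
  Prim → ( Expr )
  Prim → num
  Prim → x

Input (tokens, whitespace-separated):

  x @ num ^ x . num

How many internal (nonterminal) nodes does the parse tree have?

[Expr [Expr [Term [Factor [Factor [Prim x]] @ [Prim num]]]] ^ [Term [Term [Factor [Prim x]]] . [Factor [Prim num]]]]

13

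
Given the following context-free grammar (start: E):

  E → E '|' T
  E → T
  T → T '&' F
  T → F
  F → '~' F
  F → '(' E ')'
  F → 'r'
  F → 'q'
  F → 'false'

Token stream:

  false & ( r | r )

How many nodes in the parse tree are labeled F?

[E [T [T [F false]] & [F ( [E [E [T [F r]]] | [T [F r]]] )]]]

4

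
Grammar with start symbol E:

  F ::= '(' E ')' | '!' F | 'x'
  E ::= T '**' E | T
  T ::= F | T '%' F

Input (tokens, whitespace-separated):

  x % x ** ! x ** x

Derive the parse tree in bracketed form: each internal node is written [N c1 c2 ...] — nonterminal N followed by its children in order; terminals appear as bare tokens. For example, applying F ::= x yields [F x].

[E [T [T [F x]] % [F x]] ** [E [T [F ! [F x]]] ** [E [T [F x]]]]]

E
T ** E
T % F ** E
F % F ** E
x % F ** E
x % x ** E
x % x ** T ** E
x % x ** F ** E
x % x ** ! F ** E
x % x ** ! x ** E
x % x ** ! x ** T
x % x ** ! x ** F
x % x ** ! x ** x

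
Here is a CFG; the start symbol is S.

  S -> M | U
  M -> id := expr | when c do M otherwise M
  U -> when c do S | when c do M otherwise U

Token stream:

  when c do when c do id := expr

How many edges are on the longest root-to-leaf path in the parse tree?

6

[S [U when c do [S [U when c do [S [M id := expr]]]]]]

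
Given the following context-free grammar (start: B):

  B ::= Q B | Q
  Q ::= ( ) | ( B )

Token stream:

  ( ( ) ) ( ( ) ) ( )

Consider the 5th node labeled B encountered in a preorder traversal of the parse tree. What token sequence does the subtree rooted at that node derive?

( )

[B [Q ( [B [Q ( )]] )] [B [Q ( [B [Q ( )]] )] [B [Q ( )]]]]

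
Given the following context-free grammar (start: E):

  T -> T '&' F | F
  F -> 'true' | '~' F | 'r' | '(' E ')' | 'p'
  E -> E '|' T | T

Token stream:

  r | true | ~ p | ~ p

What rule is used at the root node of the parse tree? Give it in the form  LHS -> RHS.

E -> E '|' T

[E [E [E [E [T [F r]]] | [T [F true]]] | [T [F ~ [F p]]]] | [T [F ~ [F p]]]]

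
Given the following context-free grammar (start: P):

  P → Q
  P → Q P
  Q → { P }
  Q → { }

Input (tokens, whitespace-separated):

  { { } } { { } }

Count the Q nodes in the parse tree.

[P [Q { [P [Q { }]] }] [P [Q { [P [Q { }]] }]]]

4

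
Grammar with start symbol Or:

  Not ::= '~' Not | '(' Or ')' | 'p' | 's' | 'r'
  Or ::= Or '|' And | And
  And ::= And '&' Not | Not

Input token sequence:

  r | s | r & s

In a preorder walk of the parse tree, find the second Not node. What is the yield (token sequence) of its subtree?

[Or [Or [Or [And [Not r]]] | [And [Not s]]] | [And [And [Not r]] & [Not s]]]

s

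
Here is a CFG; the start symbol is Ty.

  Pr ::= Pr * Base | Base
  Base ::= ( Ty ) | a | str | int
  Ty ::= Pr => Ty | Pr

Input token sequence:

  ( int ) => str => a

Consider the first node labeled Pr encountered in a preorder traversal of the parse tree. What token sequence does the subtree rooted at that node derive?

[Ty [Pr [Base ( [Ty [Pr [Base int]]] )]] => [Ty [Pr [Base str]] => [Ty [Pr [Base a]]]]]

( int )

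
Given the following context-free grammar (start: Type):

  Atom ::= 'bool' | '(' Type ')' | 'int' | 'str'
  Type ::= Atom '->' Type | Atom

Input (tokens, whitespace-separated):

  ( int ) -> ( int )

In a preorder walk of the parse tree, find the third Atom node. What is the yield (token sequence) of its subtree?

( int )

[Type [Atom ( [Type [Atom int]] )] -> [Type [Atom ( [Type [Atom int]] )]]]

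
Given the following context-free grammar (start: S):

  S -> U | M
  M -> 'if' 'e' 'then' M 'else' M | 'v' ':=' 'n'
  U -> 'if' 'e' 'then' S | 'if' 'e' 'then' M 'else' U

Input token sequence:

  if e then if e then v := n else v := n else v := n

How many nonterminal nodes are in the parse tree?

[S [M if e then [M if e then [M v := n] else [M v := n]] else [M v := n]]]

6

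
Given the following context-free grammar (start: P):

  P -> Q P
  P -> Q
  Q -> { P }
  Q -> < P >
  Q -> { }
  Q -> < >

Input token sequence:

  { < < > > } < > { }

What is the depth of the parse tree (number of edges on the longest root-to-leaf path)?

6

[P [Q { [P [Q < [P [Q < >]] >]] }] [P [Q < >] [P [Q { }]]]]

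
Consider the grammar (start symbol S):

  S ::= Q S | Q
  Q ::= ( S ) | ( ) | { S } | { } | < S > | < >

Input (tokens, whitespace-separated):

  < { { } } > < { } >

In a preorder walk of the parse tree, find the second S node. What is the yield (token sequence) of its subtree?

[S [Q < [S [Q { [S [Q { }]] }]] >] [S [Q < [S [Q { }]] >]]]

{ { } }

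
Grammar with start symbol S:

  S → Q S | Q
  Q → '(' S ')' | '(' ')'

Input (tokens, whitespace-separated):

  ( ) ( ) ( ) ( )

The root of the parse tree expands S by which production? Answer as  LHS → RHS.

S → Q S

[S [Q ( )] [S [Q ( )] [S [Q ( )] [S [Q ( )]]]]]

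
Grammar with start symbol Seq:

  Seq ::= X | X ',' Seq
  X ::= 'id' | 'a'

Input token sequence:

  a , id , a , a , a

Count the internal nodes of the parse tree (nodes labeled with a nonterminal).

[Seq [X a] , [Seq [X id] , [Seq [X a] , [Seq [X a] , [Seq [X a]]]]]]

10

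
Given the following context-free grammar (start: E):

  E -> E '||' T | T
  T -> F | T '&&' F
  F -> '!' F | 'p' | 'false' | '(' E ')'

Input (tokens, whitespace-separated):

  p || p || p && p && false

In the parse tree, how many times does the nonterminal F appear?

[E [E [E [T [F p]]] || [T [F p]]] || [T [T [T [F p]] && [F p]] && [F false]]]

5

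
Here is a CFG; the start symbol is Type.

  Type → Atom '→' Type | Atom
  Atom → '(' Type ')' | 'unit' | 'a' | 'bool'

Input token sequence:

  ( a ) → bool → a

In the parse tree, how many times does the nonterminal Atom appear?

4

[Type [Atom ( [Type [Atom a]] )] → [Type [Atom bool] → [Type [Atom a]]]]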